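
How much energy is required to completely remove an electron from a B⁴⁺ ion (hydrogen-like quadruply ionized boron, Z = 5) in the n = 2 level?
85.03563 eV

The ionization energy is the energy needed to remove the electron completely (n → ∞).

For a hydrogen-like ion with Z = 5, E_n = -13.6057 Z² / n² eV.

At n = 2: E_2 = -13.6057 × 5² / 2² = -85.03562500 eV
At n = ∞: E_∞ = 0 eV

Ionization energy = E_∞ - E_2 = 0 - (-85.03562500) = 85.03562500 eV
Ionization energy ≈ 85.03563 eV

This is also called the binding energy of the electron in state n = 2.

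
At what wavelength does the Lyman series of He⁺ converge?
22.7816 nm

The series limit corresponds to the transition from n = ∞ to n = 1.
This is the highest energy (shortest wavelength) transition in the Lyman series.

E_∞ = 0 eV
E_1 = -13.6057 × 2² / 1² = -54.422800 eV

Energy at series limit:
ΔE = E_∞ - E_1 = 0 - (-54.422800) = 54.422800 eV
λ = hc/E = 1239.84 eV·nm / 54.422800 eV = 22.7816 nm

This energy equals the ionization energy from the n = 1 state of He⁺.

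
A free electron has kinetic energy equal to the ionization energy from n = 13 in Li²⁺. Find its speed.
5.04852e+05 m/s (or 0.168% of c)

The binding energy at n = 13 for Li²⁺ is:
E_13 = -13.6057 × 3²/13² = -0.724563905 eV
|E_13| = 0.724563905 eV

Convert to Joules:
KE = 0.724563905 eV × (1.602177 × 10⁻¹⁹ J/eV) = 1.1608796e-19 J

Using KE = ½mv²:
v = √(2·KE/m_e)
v = √(2 × 1.1608796e-19 J / 9.10938 × 10⁻³¹ kg)
v = 5.04852e+05 m/s

This is approximately 0.168% the speed of light.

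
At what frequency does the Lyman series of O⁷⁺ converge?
2.106e+17 Hz

The series limit corresponds to the transition from n = ∞ to n = 1.
This is the highest energy (shortest wavelength) transition in the Lyman series.

E_∞ = 0 eV
E_1 = -13.6057 × 8² / 1² = -870.7648 eV

Energy at series limit:
ΔE = E_∞ - E_1 = 0 - (-870.7648) = 870.7648 eV
E = 870.7648 eV × (1.602177 × 10⁻¹⁹ J/eV) = 1.39512e-16 J
f = E/h = 1.39512e-16 J / (6.62607 × 10⁻³⁴ J·s) = 2.106e+17 Hz

This energy equals the ionization energy from the n = 1 state of O⁷⁺.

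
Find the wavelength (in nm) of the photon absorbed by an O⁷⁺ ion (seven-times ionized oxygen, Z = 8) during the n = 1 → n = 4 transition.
1.52 nm

First, find the transition energy using E_n = -13.6057 Z² / n² eV:
E_1 = -13.6057 × 8² / 1² = -870.7648 eV
E_4 = -13.6057 × 8² / 4² = -54.4228 eV

Photon energy: |ΔE| = |E_4 - E_1| = 816.3420 eV

Convert to wavelength using E = hc/λ with hc = 1239.84 eV·nm:
λ = hc/E = 1239.84 eV·nm / 816.3420 eV
λ = 1.52 nm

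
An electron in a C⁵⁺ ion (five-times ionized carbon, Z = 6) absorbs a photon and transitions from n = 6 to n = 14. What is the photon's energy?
11.10669 eV

The energy levels of a hydrogen-like atom are E_n = -13.6057 Z² eV / n².

Energy at n = 6: E_6 = -13.6057 × 6² / 6² = -13.60570000 eV
Energy at n = 14: E_14 = -13.6057 × 6² / 14² = -2.49900612 eV

The excitation energy is the difference:
ΔE = E_14 - E_6
ΔE = -2.49900612 - (-13.60570000)
ΔE = 11.10669 eV

Since this is positive, energy must be absorbed (photon absorption).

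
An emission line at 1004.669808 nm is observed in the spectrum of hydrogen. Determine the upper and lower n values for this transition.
n = 7 → n = 3

First, find the photon energy from the wavelength (hc = 1239.84 eV·nm):
E = hc/λ = 1239.84 eV·nm / 1004.669808 nm = 1.2340771 eV

The energy levels of hydrogen satisfy E_n = -13.6057 / n² eV, so an emission n_i → n_f releases
ΔE = 13.6057 × (1/n_f² − 1/n_i²) eV.

Setting ΔE equal to the photon energy:
1/n_f² − 1/n_i² = 1.2340771 / 13.6057 = 0.090702948

Since 1/n_i² must be positive, we need 1/n_f² > 0.090702948, i.e. n_f ≤ 3. For each allowed n_f, solve n_i = (1/n_f² − 0.090702948)^(−1/2) and check whether it is a whole number:
  n_f = 1: 1/n_i² = 1.000000000 − 0.090702948 = 0.909297052 → n_i = 1.049  (not an integer) ✗
  n_f = 2: 1/n_i² = 0.250000000 − 0.090702948 = 0.159297052 → n_i = 2.506  (not an integer) ✗
  n_f = 3: 1/n_i² = 0.111111111 − 0.090702948 = 0.020408163 → n_i = 7.000  → integer, n_i = 7 ✓

Only n_f = 3 gives an integer upper level, n_i = 7.

The transition is from n = 7 to n = 3 (emission).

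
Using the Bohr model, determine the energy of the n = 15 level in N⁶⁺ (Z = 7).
-2.96302 eV

For hydrogen-like ions, the energy levels scale with Z²:
E_n = -13.6057 Z² / n² eV

For N⁶⁺ (Z = 7) at n = 15:
E_15 = -13.6057 × 7² / 15²
E_15 = -13.6057 × 49 / 225
E_15 = -666.6793 / 225
E_15 = -2.96302 eV

The energy is 49 times more negative than hydrogen at the same n due to the stronger nuclear charge.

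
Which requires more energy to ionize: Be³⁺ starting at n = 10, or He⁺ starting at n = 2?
He⁺ at n = 2 (E = -13.605700 eV)

Using E_n = -13.6057 Z² / n² eV:

Be³⁺ (Z = 4) at n = 10:
E = -13.6057 × 4² / 10² = -13.6057 × 16 / 100 = -2.176912000 eV

He⁺ (Z = 2) at n = 2:
E = -13.6057 × 2² / 2² = -13.6057 × 4 / 4 = -13.605700000 eV

Since -13.605700000 eV < -2.176912000 eV,
He⁺ at n = 2 is more tightly bound (requires more energy to ionize).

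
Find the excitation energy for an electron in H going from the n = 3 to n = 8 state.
1.299155 eV

The energy levels of a hydrogen-like atom are E_n = -13.6057 eV / n².

Energy at n = 3: E_3 = -13.6057 / 3² = -1.511744444 eV
Energy at n = 8: E_8 = -13.6057 / 8² = -0.212589063 eV

The excitation energy is the difference:
ΔE = E_8 - E_3
ΔE = -0.212589063 - (-1.511744444)
ΔE = 1.299155 eV

Since this is positive, energy must be absorbed (photon absorption).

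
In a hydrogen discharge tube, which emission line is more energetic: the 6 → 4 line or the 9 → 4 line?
9 → 4

Calculate the energy for each transition:

Transition 6 → 4:
ΔE₁ = |E_4 - E_6| = |-13.6057/4² - (-13.6057/6²)|
ΔE₁ = |-0.85035625 - (-0.37793611)| = 0.47242 eV

Transition 9 → 4:
ΔE₂ = |E_4 - E_9| = |-13.6057/4² - (-13.6057/9²)|
ΔE₂ = |-0.85035625 - (-0.16797160)| = 0.68238 eV

Since 0.68238 eV > 0.47242 eV, the transition 9 → 4 emits the more energetic photon.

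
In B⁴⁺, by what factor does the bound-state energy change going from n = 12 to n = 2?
36.00000

Using E_n = -13.6057 Z² / n² eV with Z = 5:

E_2 = -13.6057 × 5² / 2² = -340.1425 / 4 = -85.03562500000 eV
E_12 = -13.6057 × 5² / 12² = -340.1425 / 144 = -2.36210069444 eV

The ratio is:
E_2/E_12 = (-85.03562500000) / (-2.36210069444)
E_2/E_12 = (-340.1425/4) / (-340.1425/144)
E_2/E_12 = 144/4
E_2/E_12 = 36.00000
(Note: the Z² factors cancel in the ratio.)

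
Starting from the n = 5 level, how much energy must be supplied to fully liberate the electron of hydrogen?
0.5442 eV

The ionization energy is the energy needed to remove the electron completely (n → ∞).

For hydrogen, E_n = -13.6057 eV / n².

At n = 5: E_5 = -13.6057 / 5² = -0.5442280 eV
At n = ∞: E_∞ = 0 eV

Ionization energy = E_∞ - E_5 = 0 - (-0.5442280) = 0.5442280 eV
Ionization energy ≈ 0.5442 eV

This is also called the binding energy of the electron in state n = 5.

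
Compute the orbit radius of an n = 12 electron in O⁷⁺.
0.9525 nm (or 9.5252 Å)

The Bohr radius formula is:
r_n = n² a₀ / Z

where a₀ = 0.0529177 nm is the Bohr radius.

For O⁷⁺ (Z = 8) at n = 12:
r_12 = 12² × 0.0529177 nm / 8
r_12 = 144 × 0.0529177 nm / 8
r_12 = 7.62015 nm / 8
r_12 = 0.9525 nm

The electron orbits at approximately 0.9525 nm from the nucleus.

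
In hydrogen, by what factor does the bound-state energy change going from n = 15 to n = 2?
56.25000

Using E_n = -13.6057 Z² / n² eV with Z = 1:

E_2 = -13.6057 / 2² = -13.6057 / 4 = -3.40142500000 eV
E_15 = -13.6057 / 15² = -13.6057 / 225 = -0.06046977778 eV

The ratio is:
E_2/E_15 = (-3.40142500000) / (-0.06046977778)
E_2/E_15 = (-13.6057/4) / (-13.6057/225)
E_2/E_15 = 225/4
E_2/E_15 = 56.25000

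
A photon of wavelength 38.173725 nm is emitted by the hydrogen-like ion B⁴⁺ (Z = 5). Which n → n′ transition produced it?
n = 8 → n = 3

First, find the photon energy from the wavelength (hc = 1239.84 eV·nm):
E = hc/λ = 1239.84 eV·nm / 38.173725 nm = 32.478884 eV

The energy levels of B⁴⁺ satisfy E_n = -13.6057 × 5² / n² eV, so an emission n_i → n_f releases
ΔE = 13.6057 × 5² × (1/n_f² − 1/n_i²) eV.

Setting ΔE equal to the photon energy:
1/n_f² − 1/n_i² = 32.478884 / (13.6057 × 5²) = 0.095486109

Since 1/n_i² must be positive, we need 1/n_f² > 0.095486109, i.e. n_f ≤ 3. For each allowed n_f, solve n_i = (1/n_f² − 0.095486109)^(−1/2) and check whether it is a whole number:
  n_f = 1: 1/n_i² = 1.000000000 − 0.095486109 = 0.904513891 → n_i = 1.051  (not an integer) ✗
  n_f = 2: 1/n_i² = 0.250000000 − 0.095486109 = 0.154513891 → n_i = 2.544  (not an integer) ✗
  n_f = 3: 1/n_i² = 0.111111111 − 0.095486109 = 0.015625002 → n_i = 8.000  → integer, n_i = 8 ✓

Only n_f = 3 gives an integer upper level, n_i = 8.

The transition is from n = 8 to n = 3 (emission).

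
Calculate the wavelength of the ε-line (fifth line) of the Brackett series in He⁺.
454.23062 nm

The lines of a series are numbered from the longest wavelength (smallest ΔE) outward; the fifth line is the transition from n = n_f + 5 to n_f.
The Brackett series has all transitions ending at n_f = 4.

For He⁺ (Z = 2), the fifth line (ε-line) is the jump from n = 9 to n = 4:
E_9 = -13.6057 × 2² / 9² = -0.671886420 eV
E_4 = -13.6057 × 2² / 4² = -3.401425000 eV
ΔE = E_9 - E_4 = 2.729538580 eV

λ = hc/E = 1239.84 eV·nm / 2.729538580 eV
λ = 454.23062 nm

This is the ε-line of the Brackett series in He⁺.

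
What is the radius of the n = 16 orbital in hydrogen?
13.546937 nm (or 135.469366 Å)

The Bohr radius formula is:
r_n = n² a₀ / Z

where a₀ = 0.052917721 nm is the Bohr radius.

For H (Z = 1) at n = 16:
r_16 = 16² × 0.052917721 nm / 1
r_16 = 256 × 0.052917721 nm / 1
r_16 = 13.5469366 nm / 1
r_16 = 13.546937 nm

The electron orbits at approximately 13.546937 nm from the nucleus.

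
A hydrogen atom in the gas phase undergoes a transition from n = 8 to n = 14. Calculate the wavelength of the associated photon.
8659.78016 nm

First, find the transition energy using E_n = -13.6057 / n² eV:
E_8 = -13.6057 / 8² = -0.21258906250 eV
E_14 = -13.6057 / 14² = -0.06941683673 eV

Photon energy: |ΔE| = |E_14 - E_8| = 0.14317222577 eV

Convert to wavelength using E = hc/λ with hc = 1239.84 eV·nm:
λ = hc/E = 1239.84 eV·nm / 0.14317222577 eV
λ = 8659.78016 nm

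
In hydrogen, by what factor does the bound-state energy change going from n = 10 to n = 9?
1.23

Using E_n = -13.6057 Z² / n² eV with Z = 1:

E_9 = -13.6057 / 9² = -13.6057 / 81 = -0.16797160 eV
E_10 = -13.6057 / 10² = -13.6057 / 100 = -0.13605700 eV

The ratio is:
E_9/E_10 = (-0.16797160) / (-0.13605700)
E_9/E_10 = (-13.6057/81) / (-13.6057/100)
E_9/E_10 = 100/81
E_9/E_10 = 1.23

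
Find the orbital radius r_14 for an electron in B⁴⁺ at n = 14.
2.0744 nm (or 20.7437 Å)

The Bohr radius formula is:
r_n = n² a₀ / Z

where a₀ = 0.0529177 nm is the Bohr radius.

For B⁴⁺ (Z = 5) at n = 14:
r_14 = 14² × 0.0529177 nm / 5
r_14 = 196 × 0.0529177 nm / 5
r_14 = 10.37187 nm / 5
r_14 = 2.0744 nm

The electron orbits at approximately 2.0744 nm from the nucleus.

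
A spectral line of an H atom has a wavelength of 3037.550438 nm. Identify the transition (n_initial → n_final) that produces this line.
n = 10 → n = 5

First, find the photon energy from the wavelength (hc = 1239.84 eV·nm):
E = hc/λ = 1239.84 eV·nm / 3037.550438 nm = 0.40817100 eV

The energy levels of hydrogen satisfy E_n = -13.6057 / n² eV, so an emission n_i → n_f releases
ΔE = 13.6057 × (1/n_f² − 1/n_i²) eV.

Setting ΔE equal to the photon energy:
1/n_f² − 1/n_i² = 0.40817100 / 13.6057 = 0.030000000

Since 1/n_i² must be positive, we need 1/n_f² > 0.030000000, i.e. n_f ≤ 5. For each allowed n_f, solve n_i = (1/n_f² − 0.030000000)^(−1/2) and check whether it is a whole number:
  n_f = 1: 1/n_i² = 1.000000000 − 0.030000000 = 0.970000000 → n_i = 1.015  (not an integer) ✗
  n_f = 2: 1/n_i² = 0.250000000 − 0.030000000 = 0.220000000 → n_i = 2.132  (not an integer) ✗
  n_f = 3: 1/n_i² = 0.111111111 − 0.030000000 = 0.081111111 → n_i = 3.511  (not an integer) ✗
  n_f = 4: 1/n_i² = 0.062500000 − 0.030000000 = 0.032500000 → n_i = 5.547  (not an integer) ✗
  n_f = 5: 1/n_i² = 0.040000000 − 0.030000000 = 0.010000000 → n_i = 10.000  → integer, n_i = 10 ✓

Only n_f = 5 gives an integer upper level, n_i = 10.

The transition is from n = 10 to n = 5 (emission).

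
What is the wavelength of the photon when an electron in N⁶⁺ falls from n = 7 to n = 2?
8.10 nm

First, find the transition energy using E_n = -13.6057 Z² / n² eV:
E_7 = -13.6057 × 7² / 7² = -13.6057 eV
E_2 = -13.6057 × 7² / 2² = -166.6698 eV

Photon energy: |ΔE| = |E_2 - E_7| = 153.0641 eV

Convert to wavelength using E = hc/λ with hc = 1239.84 eV·nm:
λ = hc/E = 1239.84 eV·nm / 153.0641 eV
λ = 8.10 nm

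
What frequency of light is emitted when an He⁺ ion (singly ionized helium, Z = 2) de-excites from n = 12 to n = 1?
1.31e+16 Hz

First, find the transition energy:
E_12 = -13.6057 × 2² / 12² = -0.37793611 eV
E_1 = -13.6057 × 2² / 1² = -54.42280000 eV
|ΔE| = |E_1 - E_12| = 54.04486389 eV

Convert to Joules: E = 54.04486389 eV × (1.602177 × 10⁻¹⁹ J/eV) = 8.6589e-18 J

Using E = hf:
f = E/h = 8.6589e-18 J / (6.62607 × 10⁻³⁴ J·s)
f = 1.31e+16 Hz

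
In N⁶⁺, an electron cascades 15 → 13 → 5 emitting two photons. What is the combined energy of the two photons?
23.704153 eV

The energy levels of N⁶⁺ are E_n = -13.6057 × 7² / n² eV.

First transition (15 → 13):
ΔE₁ = |E_13 - E_15|
ΔE₁ = |-3.944847928994 - (-2.963019111111)| = 0.981828818 eV

Second transition (13 → 5):
ΔE₂ = |E_5 - E_13|
ΔE₂ = |-26.667172000000 - (-3.944847928994)| = 22.722324071 eV

Total energy released:
E_total = ΔE₁ + ΔE₂ = 0.981828818 + 22.722324071 = 23.704153 eV

Note: This equals the direct transition 15 → 5: 23.704153 eV ✓
Energy is conserved regardless of the path taken.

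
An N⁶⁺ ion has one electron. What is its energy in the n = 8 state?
-10.41686 eV

For hydrogen-like ions, the energy levels scale with Z²:
E_n = -13.6057 Z² / n² eV

For N⁶⁺ (Z = 7) at n = 8:
E_8 = -13.6057 × 7² / 8²
E_8 = -13.6057 × 49 / 64
E_8 = -666.6793 / 64
E_8 = -10.41686 eV

The energy is 49 times more negative than hydrogen at the same n due to the stronger nuclear charge.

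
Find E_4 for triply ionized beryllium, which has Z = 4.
-13.60570 eV

For hydrogen-like ions, the energy levels scale with Z²:
E_n = -13.6057 Z² / n² eV

For Be³⁺ (Z = 4) at n = 4:
E_4 = -13.6057 × 4² / 4²
E_4 = -13.6057 × 16 / 16
E_4 = -217.6912 / 16
E_4 = -13.60570 eV

The energy is 16 times more negative than hydrogen at the same n due to the stronger nuclear charge.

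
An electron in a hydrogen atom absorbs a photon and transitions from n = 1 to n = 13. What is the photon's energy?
13.525193 eV

The energy levels of a hydrogen-like atom are E_n = -13.6057 eV / n².

Energy at n = 1: E_1 = -13.6057 / 1² = -13.605700000 eV
Energy at n = 13: E_13 = -13.6057 / 13² = -0.080507101 eV

The excitation energy is the difference:
ΔE = E_13 - E_1
ΔE = -0.080507101 - (-13.605700000)
ΔE = 13.525193 eV

Since this is positive, energy must be absorbed (photon absorption).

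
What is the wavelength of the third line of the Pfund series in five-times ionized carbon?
103.8479 nm

The lines of a series are numbered from the longest wavelength (smallest ΔE) outward; the third line is the transition from n = n_f + 3 to n_f.
The Pfund series has all transitions ending at n_f = 5.

For C⁵⁺ (Z = 6), the third line (γ-line) is the jump from n = 8 to n = 5:
E_8 = -13.6057 × 6² / 8² = -7.6532063 eV
E_5 = -13.6057 × 6² / 5² = -19.5922080 eV
ΔE = E_8 - E_5 = 11.9390017 eV

λ = hc/E = 1239.84 eV·nm / 11.9390017 eV
λ = 103.8479 nm

This is the γ-line of the Pfund series in C⁵⁺.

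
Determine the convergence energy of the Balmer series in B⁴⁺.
85.036 eV

The series limit corresponds to the transition from n = ∞ to n = 2.
This is the highest energy (shortest wavelength) transition in the Balmer series.

E_∞ = 0 eV
E_2 = -13.6057 × 5² / 2² = -85.036 eV

Energy at series limit:
ΔE = E_∞ - E_2 = 0 - (-85.036) = 85.036 eV

This energy equals the ionization energy from the n = 2 state of B⁴⁺.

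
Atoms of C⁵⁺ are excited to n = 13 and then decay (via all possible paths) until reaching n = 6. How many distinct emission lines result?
28

The electron can occupy levels n = 6, 7, ..., 13 during de-excitation — that is m = 13 - 6 + 1 = 8 distinct levels.

The number of distinct spectral lines equals the number of ways to choose 2 of these m levels (each pair gives one possible emission transition):

Number of lines = m(m-1)/2 = 8×7/2 = 28

These correspond to all possible transitions between the 8 levels:
13 → 12, 13 → 11, 13 → 10, 13 → 9, 13 → 8, 13 → 7, 13 → 6, 12 → 11...

Each transition produces a photon with a unique energy (and thus wavelength). This count does not depend on Z.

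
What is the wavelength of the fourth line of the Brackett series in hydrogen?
1944.032 nm

The lines of a series are numbered from the longest wavelength (smallest ΔE) outward; the fourth line is the transition from n = n_f + 4 to n_f.
The Brackett series has all transitions ending at n_f = 4.

For H, the fourth line (δ-line) is the jump from n = 8 to n = 4:
E_8 = -13.6057 / 8² = -0.212589063 eV
E_4 = -13.6057 / 4² = -0.850356250 eV
ΔE = E_8 - E_4 = 0.637767187 eV

λ = hc/E = 1239.84 eV·nm / 0.637767187 eV
λ = 1944.032 nm

This is the δ-line of the Brackett series in H.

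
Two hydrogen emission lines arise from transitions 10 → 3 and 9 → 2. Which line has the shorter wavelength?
9 → 2

Calculate the energy for each transition:

Transition 10 → 3:
ΔE₁ = |E_3 - E_10| = |-13.6057/3² - (-13.6057/10²)|
ΔE₁ = |-1.51174444444 - (-0.13605700000)| = 1.37568744 eV

Transition 9 → 2:
ΔE₂ = |E_2 - E_9| = |-13.6057/2² - (-13.6057/9²)|
ΔE₂ = |-3.40142500000 - (-0.16797160494)| = 3.23345340 eV

Since 3.23345340 eV > 1.37568744 eV, the transition 9 → 2 emits the more energetic photon.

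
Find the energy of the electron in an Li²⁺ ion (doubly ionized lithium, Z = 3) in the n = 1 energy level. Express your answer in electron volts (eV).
-122.451 eV

The energy levels of a hydrogen-like atom are given by:
E_n = -13.6057 Z² / n² eV  (with Z = 3 for Li²⁺)

For n = 1:
E_1 = -13.6057 × 3² / 1²
E_1 = -13.6057 × 9 / 1
E_1 = -122.451 eV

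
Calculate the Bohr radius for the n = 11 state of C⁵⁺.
1.067174 nm (or 10.671740 Å)

The Bohr radius formula is:
r_n = n² a₀ / Z

where a₀ = 0.052917721 nm is the Bohr radius.

For C⁵⁺ (Z = 6) at n = 11:
r_11 = 11² × 0.052917721 nm / 6
r_11 = 121 × 0.052917721 nm / 6
r_11 = 6.4030442 nm / 6
r_11 = 1.067174 nm

The electron orbits at approximately 1.067174 nm from the nucleus.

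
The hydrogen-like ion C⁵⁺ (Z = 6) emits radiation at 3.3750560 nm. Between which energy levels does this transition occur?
n = 2 → n = 1

First, find the photon energy from the wavelength (hc = 1239.84 eV·nm):
E = hc/λ = 1239.84 eV·nm / 3.3750560 nm = 367.35390 eV

The energy levels of C⁵⁺ satisfy E_n = -13.6057 × 6² / n² eV, so an emission n_i → n_f releases
ΔE = 13.6057 × 6² × (1/n_f² − 1/n_i²) eV.

Setting ΔE equal to the photon energy:
1/n_f² − 1/n_i² = 367.35390 / (13.6057 × 6²) = 0.75000000

Since 1/n_i² must be positive, we need 1/n_f² > 0.75000000, i.e. n_f ≤ 1. For each allowed n_f, solve n_i = (1/n_f² − 0.75000000)^(−1/2) and check whether it is a whole number:
  n_f = 1: 1/n_i² = 1.00000000 − 0.75000000 = 0.25000000 → n_i = 2.000  → integer, n_i = 2 ✓

Only n_f = 1 gives an integer upper level, n_i = 2.

The transition is from n = 2 to n = 1 (emission).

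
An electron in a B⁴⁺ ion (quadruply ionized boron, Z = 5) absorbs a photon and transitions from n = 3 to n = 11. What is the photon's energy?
34.983 eV

The energy levels of a hydrogen-like atom are E_n = -13.6057 Z² eV / n².

Energy at n = 3: E_3 = -13.6057 × 5² / 3² = -37.793611 eV
Energy at n = 11: E_11 = -13.6057 × 5² / 11² = -2.811095 eV

The excitation energy is the difference:
ΔE = E_11 - E_3
ΔE = -2.811095 - (-37.793611)
ΔE = 34.983 eV

Since this is positive, energy must be absorbed (photon absorption).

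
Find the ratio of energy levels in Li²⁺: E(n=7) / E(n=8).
1.31

Using E_n = -13.6057 Z² / n² eV with Z = 3:

E_7 = -13.6057 × 3² / 7² = -122.4513 / 49 = -2.49900612 eV
E_8 = -13.6057 × 3² / 8² = -122.4513 / 64 = -1.91330156 eV

The ratio is:
E_7/E_8 = (-2.49900612) / (-1.91330156)
E_7/E_8 = (-122.4513/49) / (-122.4513/64)
E_7/E_8 = 64/49
E_7/E_8 = 1.31
(Note: the Z² factors cancel in the ratio.)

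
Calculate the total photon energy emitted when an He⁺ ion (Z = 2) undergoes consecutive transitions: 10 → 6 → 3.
5.5027 eV

The energy levels of He⁺ are E_n = -13.6057 × 2² / n² eV.

First transition (10 → 6):
ΔE₁ = |E_6 - E_10|
ΔE₁ = |-1.5117444444 - (-0.5442280000)| = 0.9675164 eV

Second transition (6 → 3):
ΔE₂ = |E_3 - E_6|
ΔE₂ = |-6.0469777778 - (-1.5117444444)| = 4.5352333 eV

Total energy released:
E_total = ΔE₁ + ΔE₂ = 0.9675164 + 4.5352333 = 5.5027 eV

Note: This equals the direct transition 10 → 3: 5.5027 eV ✓
Energy is conserved regardless of the path taken.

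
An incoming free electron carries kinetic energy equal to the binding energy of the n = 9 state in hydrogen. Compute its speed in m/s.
2.43077e+05 m/s (or 0.0811% of c)

The binding energy at n = 9 for hydrogen is:
E_9 = -13.6057/9² = -0.167971605 eV
|E_9| = 0.167971605 eV

Convert to Joules:
KE = 0.167971605 eV × (1.602177 × 10⁻¹⁹ J/eV) = 2.6912024e-20 J

Using KE = ½mv²:
v = √(2·KE/m_e)
v = √(2 × 2.6912024e-20 J / 9.10938 × 10⁻³¹ kg)
v = 2.43077e+05 m/s

This is approximately 0.0811% the speed of light.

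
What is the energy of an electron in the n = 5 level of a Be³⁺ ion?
-8.708 eV

For hydrogen-like ions, the energy levels scale with Z²:
E_n = -13.6057 Z² / n² eV

For Be³⁺ (Z = 4) at n = 5:
E_5 = -13.6057 × 4² / 5²
E_5 = -13.6057 × 16 / 25
E_5 = -217.6912 / 25
E_5 = -8.708 eV

The energy is 16 times more negative than hydrogen at the same n due to the stronger nuclear charge.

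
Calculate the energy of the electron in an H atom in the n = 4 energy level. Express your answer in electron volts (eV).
-0.850 eV

The energy levels of a hydrogen-like atom are given by:
E_n = -13.6057 eV / n²

For n = 4:
E_4 = -13.6057 eV / 4²
E_4 = -13.6057 eV / 16
E_4 = -0.850 eV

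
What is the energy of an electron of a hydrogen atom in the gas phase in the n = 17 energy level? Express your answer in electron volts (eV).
-0.04708 eV

The energy levels of a hydrogen-like atom are given by:
E_n = -13.6057 eV / n²

For n = 17:
E_17 = -13.6057 eV / 17²
E_17 = -13.6057 eV / 289
E_17 = -0.04708 eV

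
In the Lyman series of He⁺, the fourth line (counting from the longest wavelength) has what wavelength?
23.73 nm

The lines of a series are numbered from the longest wavelength (smallest ΔE) outward; the fourth line is the transition from n = n_f + 4 to n_f.
The Lyman series has all transitions ending at n_f = 1.

For He⁺ (Z = 2), the fourth line (δ-line) is the jump from n = 5 to n = 1:
E_5 = -13.6057 × 2² / 5² = -2.1769 eV
E_1 = -13.6057 × 2² / 1² = -54.4228 eV
ΔE = E_5 - E_1 = 52.2459 eV

λ = hc/E = 1239.84 eV·nm / 52.2459 eV
λ = 23.73 nm

This is the δ-line of the Lyman series in He⁺.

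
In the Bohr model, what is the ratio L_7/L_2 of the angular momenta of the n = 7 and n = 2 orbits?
3.50000

In the Bohr model, L_n = nℏ, so the ratio is purely the ratio of quantum numbers:

L_7/L_2 = 7ℏ / 2ℏ = 7/2 = 3.50000

The angular momentum scales linearly with n.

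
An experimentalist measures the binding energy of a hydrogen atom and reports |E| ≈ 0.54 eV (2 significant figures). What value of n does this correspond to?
n = 5

The exact energy levels follow E_n = -13.6057 eV / n².

The measured value (-0.54 eV) is reported to only 2 significant figures, so we must test candidate n values and see which one matches to that precision.

Candidate energies:
  n = 3:  E = -13.6057/3² = -1.51174 eV
  n = 4:  E = -13.6057/4² = -0.85036 eV
  n = 5:  E = -13.6057/5² = -0.54423 eV  ← matches
  n = 6:  E = -13.6057/6² = -0.37794 eV
  n = 7:  E = -13.6057/7² = -0.27767 eV

Checking against the measurement of -0.54 eV (2 sig figs), only n = 5 agrees:
E_5 = -0.54423 eV, which rounds to -0.54 eV ✓

Therefore n = 5.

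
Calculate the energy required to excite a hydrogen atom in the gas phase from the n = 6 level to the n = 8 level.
0.17 eV

The energy levels of a hydrogen-like atom are E_n = -13.6057 eV / n².

Energy at n = 6: E_6 = -13.6057 / 6² = -0.37794 eV
Energy at n = 8: E_8 = -13.6057 / 8² = -0.21259 eV

The excitation energy is the difference:
ΔE = E_8 - E_6
ΔE = -0.21259 - (-0.37794)
ΔE = 0.17 eV

Since this is positive, energy must be absorbed (photon absorption).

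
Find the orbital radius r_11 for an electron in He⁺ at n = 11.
3.2015 nm (or 32.0152 Å)

The Bohr radius formula is:
r_n = n² a₀ / Z

where a₀ = 0.0529177 nm is the Bohr radius.

For He⁺ (Z = 2) at n = 11:
r_11 = 11² × 0.0529177 nm / 2
r_11 = 121 × 0.0529177 nm / 2
r_11 = 6.40304 nm / 2
r_11 = 3.2015 nm

The electron orbits at approximately 3.2015 nm from the nucleus.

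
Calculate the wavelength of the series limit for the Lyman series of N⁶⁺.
1.859725 nm

The series limit corresponds to the transition from n = ∞ to n = 1.
This is the highest energy (shortest wavelength) transition in the Lyman series.

E_∞ = 0 eV
E_1 = -13.6057 × 7² / 1² = -666.67930000 eV

Energy at series limit:
ΔE = E_∞ - E_1 = 0 - (-666.67930000) = 666.67930000 eV
λ = hc/E = 1239.84 eV·nm / 666.67930000 eV = 1.859725 nm

This energy equals the ionization energy from the n = 1 state of N⁶⁺.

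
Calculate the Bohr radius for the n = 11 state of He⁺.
3.2015 nm (or 32.0152 Å)

The Bohr radius formula is:
r_n = n² a₀ / Z

where a₀ = 0.0529177 nm is the Bohr radius.

For He⁺ (Z = 2) at n = 11:
r_11 = 11² × 0.0529177 nm / 2
r_11 = 121 × 0.0529177 nm / 2
r_11 = 6.40304 nm / 2
r_11 = 3.2015 nm

The electron orbits at approximately 3.2015 nm from the nucleus.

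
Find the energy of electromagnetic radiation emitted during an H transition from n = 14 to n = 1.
13.536 eV

The energy levels are E_n = -13.6057 eV / n².

Energy at n = 14: E_14 = -13.6057 / 14² = -0.069417 eV
Energy at n = 1: E_1 = -13.6057 / 1² = -13.605700 eV

For emission (electron falling to lower state), the photon energy is:
E_photon = E_14 - E_1 = |-0.069417 - (-13.605700)|
E_photon = 13.536 eV

This energy is carried away by the emitted photon.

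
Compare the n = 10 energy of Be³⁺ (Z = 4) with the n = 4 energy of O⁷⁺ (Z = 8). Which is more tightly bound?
O⁷⁺ at n = 4 (E = -54.422800 eV)

Using E_n = -13.6057 Z² / n² eV:

Be³⁺ (Z = 4) at n = 10:
E = -13.6057 × 4² / 10² = -13.6057 × 16 / 100 = -2.176912000 eV

O⁷⁺ (Z = 8) at n = 4:
E = -13.6057 × 8² / 4² = -13.6057 × 64 / 16 = -54.422800000 eV

Since -54.422800000 eV < -2.176912000 eV,
O⁷⁺ at n = 4 is more tightly bound (requires more energy to ionize).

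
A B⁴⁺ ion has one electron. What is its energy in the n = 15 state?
-1.51174 eV

For hydrogen-like ions, the energy levels scale with Z²:
E_n = -13.6057 Z² / n² eV

For B⁴⁺ (Z = 5) at n = 15:
E_15 = -13.6057 × 5² / 15²
E_15 = -13.6057 × 25 / 225
E_15 = -340.1425 / 225
E_15 = -1.51174 eV

The energy is 25 times more negative than hydrogen at the same n due to the stronger nuclear charge.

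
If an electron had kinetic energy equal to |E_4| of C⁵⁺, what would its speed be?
3.28154e+06 m/s (or 1.09% of c)

The binding energy at n = 4 for C⁵⁺ is:
E_4 = -13.6057 × 6²/4² = -30.6128250 eV
|E_4| = 30.6128250 eV

Convert to Joules:
KE = 30.6128250 eV × (1.602177 × 10⁻¹⁹ J/eV) = 4.9047164e-18 J

Using KE = ½mv²:
v = √(2·KE/m_e)
v = √(2 × 4.9047164e-18 J / 9.10938 × 10⁻³¹ kg)
v = 3.28154e+06 m/s

This is approximately 1.09% the speed of light.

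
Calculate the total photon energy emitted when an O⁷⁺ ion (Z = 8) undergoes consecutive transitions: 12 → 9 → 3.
90.70467 eV

The energy levels of O⁷⁺ are E_n = -13.6057 × 8² / n² eV.

First transition (12 → 9):
ΔE₁ = |E_9 - E_12|
ΔE₁ = |-10.75018271605 - (-6.04697777778)| = 4.70320494 eV

Second transition (9 → 3):
ΔE₂ = |E_3 - E_9|
ΔE₂ = |-96.75164444444 - (-10.75018271605)| = 86.00146173 eV

Total energy released:
E_total = ΔE₁ + ΔE₂ = 4.70320494 + 86.00146173 = 90.70467 eV

Note: This equals the direct transition 12 → 3: 90.70467 eV ✓
Energy is conserved regardless of the path taken.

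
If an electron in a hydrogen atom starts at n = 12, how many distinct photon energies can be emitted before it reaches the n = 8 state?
10

The electron can occupy levels n = 8, 9, ..., 12 during de-excitation — that is m = 12 - 8 + 1 = 5 distinct levels.

The number of distinct spectral lines equals the number of ways to choose 2 of these m levels (each pair gives one possible emission transition):

Number of lines = m(m-1)/2 = 5×4/2 = 10

These correspond to all possible transitions between the 5 levels:
12 → 11, 12 → 10, 12 → 9, 12 → 8, 11 → 10, 11 → 9, 11 → 8, 10 → 9...

Each transition produces a photon with a unique energy (and thus wavelength). This count does not depend on Z.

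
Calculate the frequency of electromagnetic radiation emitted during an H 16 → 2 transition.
8.10e+14 Hz

First, find the transition energy:
E_16 = -13.6057 / 16² = -0.0531473 eV
E_2 = -13.6057 / 2² = -3.4014250 eV
|ΔE| = |E_2 - E_16| = 3.3482777 eV

Convert to Joules: E = 3.3482777 eV × (1.602177 × 10⁻¹⁹ J/eV) = 5.3645e-19 J

Using E = hf:
f = E/h = 5.3645e-19 J / (6.62607 × 10⁻³⁴ J·s)
f = 8.10e+14 Hz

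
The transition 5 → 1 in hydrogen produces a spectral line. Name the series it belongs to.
Lyman series

The spectral series in hydrogen are named based on the final (lower) energy level:
- Lyman series: n_final = 1 (ultraviolet)
- Balmer series: n_final = 2 (visible/near-UV)
- Paschen series: n_final = 3 (infrared)
- Brackett series: n_final = 4 (infrared)
- Pfund series: n_final = 5 (far infrared)

Since this transition ends at n = 1, it belongs to the Lyman series.

For reference, this 5 → 1 line has photon energy
ΔE = 13.6057 eV × (1/1² - 1/5²) = 13.0614720 eV,
corresponding to wavelength λ = hc/ΔE = 1239.84 eV·nm / 13.0614720 eV = 94.92345 nm in the ultraviolet region.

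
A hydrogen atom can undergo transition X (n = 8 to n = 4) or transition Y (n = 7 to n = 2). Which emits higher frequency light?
7 → 2

Calculate the energy for each transition:

Transition 8 → 4:
ΔE₁ = |E_4 - E_8| = |-13.6057/4² - (-13.6057/8²)|
ΔE₁ = |-0.850356250 - (-0.212589063)| = 0.637767 eV

Transition 7 → 2:
ΔE₂ = |E_2 - E_7| = |-13.6057/2² - (-13.6057/7²)|
ΔE₂ = |-3.401425000 - (-0.277667347)| = 3.123758 eV

Since 3.123758 eV > 0.637767 eV, the transition 7 → 2 emits the more energetic photon.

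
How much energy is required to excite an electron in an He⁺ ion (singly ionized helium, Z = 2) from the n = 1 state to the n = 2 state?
40.817 eV

The energy levels of a hydrogen-like atom are E_n = -13.6057 Z² eV / n².

Energy at n = 1: E_1 = -13.6057 × 2² / 1² = -54.422800 eV
Energy at n = 2: E_2 = -13.6057 × 2² / 2² = -13.605700 eV

The excitation energy is the difference:
ΔE = E_2 - E_1
ΔE = -13.605700 - (-54.422800)
ΔE = 40.817 eV

Since this is positive, energy must be absorbed (photon absorption).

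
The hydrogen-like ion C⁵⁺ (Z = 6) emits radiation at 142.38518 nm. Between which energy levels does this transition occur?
n = 10 → n = 6

First, find the photon energy from the wavelength (hc = 1239.84 eV·nm):
E = hc/λ = 1239.84 eV·nm / 142.38518 nm = 8.7076478 eV

The energy levels of C⁵⁺ satisfy E_n = -13.6057 × 6² / n² eV, so an emission n_i → n_f releases
ΔE = 13.6057 × 6² × (1/n_f² − 1/n_i²) eV.

Setting ΔE equal to the photon energy:
1/n_f² − 1/n_i² = 8.7076478 / (13.6057 × 6²) = 0.017777777

Since 1/n_i² must be positive, we need 1/n_f² > 0.017777777, i.e. n_f ≤ 7. For each allowed n_f, solve n_i = (1/n_f² − 0.017777777)^(−1/2) and check whether it is a whole number:
  n_f = 1: 1/n_i² = 1.000000000 − 0.017777777 = 0.982222223 → n_i = 1.009  (not an integer) ✗
  n_f = 2: 1/n_i² = 0.250000000 − 0.017777777 = 0.232222223 → n_i = 2.075  (not an integer) ✗
  n_f = 3: 1/n_i² = 0.111111111 − 0.017777777 = 0.093333334 → n_i = 3.273  (not an integer) ✗
  n_f = 4: 1/n_i² = 0.062500000 − 0.017777777 = 0.044722223 → n_i = 4.729  (not an integer) ✗
  n_f = 5: 1/n_i² = 0.040000000 − 0.017777777 = 0.022222223 → n_i = 6.708  (not an integer) ✗
  n_f = 6: 1/n_i² = 0.027777778 − 0.017777777 = 0.010000001 → n_i = 10.000  → integer, n_i = 10 ✓
  n_f = 7: 1/n_i² = 0.020408163 − 0.017777777 = 0.002630386 → n_i = 19.498  (not an integer) ✗

Only n_f = 6 gives an integer upper level, n_i = 10.

The transition is from n = 10 to n = 6 (emission).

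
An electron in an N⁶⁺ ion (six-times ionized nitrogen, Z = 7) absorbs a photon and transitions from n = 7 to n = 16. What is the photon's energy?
11.001 eV

The energy levels of a hydrogen-like atom are E_n = -13.6057 Z² eV / n².

Energy at n = 7: E_7 = -13.6057 × 7² / 7² = -13.605700 eV
Energy at n = 16: E_16 = -13.6057 × 7² / 16² = -2.604216 eV

The excitation energy is the difference:
ΔE = E_16 - E_7
ΔE = -2.604216 - (-13.605700)
ΔE = 11.001 eV

Since this is positive, energy must be absorbed (photon absorption).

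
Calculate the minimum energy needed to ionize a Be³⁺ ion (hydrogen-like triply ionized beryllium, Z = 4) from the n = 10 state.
2.177 eV

The ionization energy is the energy needed to remove the electron completely (n → ∞).

For a hydrogen-like ion with Z = 4, E_n = -13.6057 Z² / n² eV.

At n = 10: E_10 = -13.6057 × 4² / 10² = -2.176912 eV
At n = ∞: E_∞ = 0 eV

Ionization energy = E_∞ - E_10 = 0 - (-2.176912) = 2.176912 eV
Ionization energy ≈ 2.177 eV

This is also called the binding energy of the electron in state n = 10.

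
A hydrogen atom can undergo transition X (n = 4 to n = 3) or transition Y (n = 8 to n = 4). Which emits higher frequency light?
4 → 3

Calculate the energy for each transition:

Transition 4 → 3:
ΔE₁ = |E_3 - E_4| = |-13.6057/3² - (-13.6057/4²)|
ΔE₁ = |-1.51174444444 - (-0.85035625000)| = 0.66138819 eV

Transition 8 → 4:
ΔE₂ = |E_4 - E_8| = |-13.6057/4² - (-13.6057/8²)|
ΔE₂ = |-0.85035625000 - (-0.21258906250)| = 0.63776719 eV

Since 0.66138819 eV > 0.63776719 eV, the transition 4 → 3 emits the more energetic photon.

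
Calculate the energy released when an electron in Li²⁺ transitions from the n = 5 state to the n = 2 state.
25.71477 eV

The energy levels are E_n = -13.6057 Z² eV / n².

Energy at n = 5: E_5 = -13.6057 × 3² / 5² = -4.89805200 eV
Energy at n = 2: E_2 = -13.6057 × 3² / 2² = -30.61282500 eV

For emission (electron falling to lower state), the photon energy is:
E_photon = E_5 - E_2 = |-4.89805200 - (-30.61282500)|
E_photon = 25.71477 eV

This energy is carried away by the emitted photon.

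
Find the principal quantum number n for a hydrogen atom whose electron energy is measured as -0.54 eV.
n = 5

The exact energy levels follow E_n = -13.6057 eV / n².

The measured value (-0.54 eV) is reported to only 2 significant figures, so we must test candidate n values and see which one matches to that precision.

Candidate energies:
  n = 3:  E = -13.6057/3² = -1.51174 eV
  n = 4:  E = -13.6057/4² = -0.85036 eV
  n = 5:  E = -13.6057/5² = -0.54423 eV  ← matches
  n = 6:  E = -13.6057/6² = -0.37794 eV
  n = 7:  E = -13.6057/7² = -0.27767 eV

Checking against the measurement of -0.54 eV (2 sig figs), only n = 5 agrees:
E_5 = -0.54423 eV, which rounds to -0.54 eV ✓

Therefore n = 5.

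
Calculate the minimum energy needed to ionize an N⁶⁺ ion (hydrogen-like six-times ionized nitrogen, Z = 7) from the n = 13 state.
3.944848 eV

The ionization energy is the energy needed to remove the electron completely (n → ∞).

For a hydrogen-like ion with Z = 7, E_n = -13.6057 Z² / n² eV.

At n = 13: E_13 = -13.6057 × 7² / 13² = -3.944847929 eV
At n = ∞: E_∞ = 0 eV

Ionization energy = E_∞ - E_13 = 0 - (-3.944847929) = 3.944847929 eV
Ionization energy ≈ 3.944848 eV

This is also called the binding energy of the electron in state n = 13.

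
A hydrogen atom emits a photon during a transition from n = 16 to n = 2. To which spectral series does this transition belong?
Balmer series

The spectral series in hydrogen are named based on the final (lower) energy level:
- Lyman series: n_final = 1 (ultraviolet)
- Balmer series: n_final = 2 (visible/near-UV)
- Paschen series: n_final = 3 (infrared)
- Brackett series: n_final = 4 (infrared)
- Pfund series: n_final = 5 (far infrared)

Since this transition ends at n = 2, it belongs to the Balmer series.

For reference, this 16 → 2 line has photon energy
ΔE = 13.6057 eV × (1/2² - 1/16²) = 3.34827773 eV,
corresponding to wavelength λ = hc/ΔE = 1239.84 eV·nm / 3.34827773 eV = 370.2919 nm in the visible/near-UV region.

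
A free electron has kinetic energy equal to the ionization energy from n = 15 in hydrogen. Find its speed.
1.45846e+05 m/s (or 0.04865% of c)

The binding energy at n = 15 for hydrogen is:
E_15 = -13.6057/15² = -0.0604697778 eV
|E_15| = 0.0604697778 eV

Convert to Joules:
KE = 0.0604697778 eV × (1.602177 × 10⁻¹⁹ J/eV) = 9.6883287e-21 J

Using KE = ½mv²:
v = √(2·KE/m_e)
v = √(2 × 9.6883287e-21 J / 9.10938 × 10⁻³¹ kg)
v = 1.45846e+05 m/s

This is approximately 0.04865% the speed of light.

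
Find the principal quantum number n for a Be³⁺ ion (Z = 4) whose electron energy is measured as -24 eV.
n = 3

The exact energy levels follow E_n = -13.6057 Z² / n² eV with Z = 4.

The measured value (-24 eV) is reported to only 2 significant figures, so we must test candidate n values and see which one matches to that precision.

Candidate energies:
  n = 1:  E = -13.6057 × 4² / 1² = -217.691200 eV
  n = 2:  E = -13.6057 × 4² / 2² = -54.422800 eV
  n = 3:  E = -13.6057 × 4² / 3² = -24.187911 eV  ← matches
  n = 4:  E = -13.6057 × 4² / 4² = -13.605700 eV
  n = 5:  E = -13.6057 × 4² / 5² = -8.707648 eV

Checking against the measurement of -24 eV (2 sig figs), only n = 3 agrees:
E_3 = -24.187911 eV, which rounds to -24 eV ✓

Therefore n = 3.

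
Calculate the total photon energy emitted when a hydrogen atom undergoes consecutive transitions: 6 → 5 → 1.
13.228 eV

The energy levels of hydrogen are E_n = -13.6057 / n² eV.

First transition (6 → 5):
ΔE₁ = |E_5 - E_6|
ΔE₁ = |-0.544228000 - (-0.377936111)| = 0.166292 eV

Second transition (5 → 1):
ΔE₂ = |E_1 - E_5|
ΔE₂ = |-13.605700000 - (-0.544228000)| = 13.061472 eV

Total energy released:
E_total = ΔE₁ + ΔE₂ = 0.166292 + 13.061472 = 13.228 eV

Note: This equals the direct transition 6 → 1: 13.228 eV ✓
Energy is conserved regardless of the path taken.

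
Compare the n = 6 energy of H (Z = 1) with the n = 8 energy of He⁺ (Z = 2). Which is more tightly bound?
He⁺ at n = 8 (E = -0.8504 eV)

Using E_n = -13.6057 Z² / n² eV:

H (Z = 1) at n = 6:
E = -13.6057 × 1² / 6² = -13.6057 × 1 / 36 = -0.3779361 eV

He⁺ (Z = 2) at n = 8:
E = -13.6057 × 2² / 8² = -13.6057 × 4 / 64 = -0.8503563 eV

Since -0.8503563 eV < -0.3779361 eV,
He⁺ at n = 8 is more tightly bound (requires more energy to ionize).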